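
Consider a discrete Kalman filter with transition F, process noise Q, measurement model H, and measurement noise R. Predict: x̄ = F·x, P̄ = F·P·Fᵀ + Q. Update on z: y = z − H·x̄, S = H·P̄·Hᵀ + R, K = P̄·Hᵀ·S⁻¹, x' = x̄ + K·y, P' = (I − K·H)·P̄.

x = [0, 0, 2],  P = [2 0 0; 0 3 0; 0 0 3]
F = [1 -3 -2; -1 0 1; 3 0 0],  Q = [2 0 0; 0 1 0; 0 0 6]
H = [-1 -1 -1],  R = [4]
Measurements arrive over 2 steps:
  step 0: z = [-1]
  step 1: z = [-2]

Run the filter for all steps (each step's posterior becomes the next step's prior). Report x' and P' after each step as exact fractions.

step 0: x' = [-121/61, 98/61, 72/61], P' = [942/61 -160/61 -618/61; -160/61 302/61 -174/61; -618/61 -174/61 888/61]
step 1: x' = [303/18421, -26580/18421, 59715/18421], P' = [211714/18421 -159164/18421 -4062/18421; -159164/18421 337698/18421 -202866/18421; -4062/18421 -202866/18421 255480/18421]

step 0: x̄ = F·x = [-4, 2, 0]
step 0: P̄ = F·P·Fᵀ + Q = [43 -8 6; -8 6 -6; 6 -6 24]
step 0: y = z − H·x̄ = [-3]
step 0: S = H·P̄·Hᵀ + R = [61]
step 0: K = P̄·Hᵀ·S⁻¹ = [-41/61; 8/61; -24/61]
step 0: x' = x̄ + K·y = [-121/61, 98/61, 72/61]
step 0: P' = (I − K·H)·P̄ = [942/61 -160/61 -618/61; -160/61 302/61 -174/61; -618/61 -174/61 888/61]
step 1: x̄ = F·x = [-559/61, 193/61, -363/61]
step 1: P̄ = F·P·Fᵀ + Q = [8678/61 -4530/61 7974/61; -4530/61 3127/61 -4680/61; 7974/61 -4680/61 8844/61]
step 1: y = z − H·x̄ = [-851/61]
step 1: S = H·P̄·Hᵀ + R = [18421/61]
step 1: K = P̄·Hᵀ·S⁻¹ = [-12122/18421; 6083/18421; -12138/18421]
step 1: x' = x̄ + K·y = [303/18421, -26580/18421, 59715/18421]
step 1: P' = (I − K·H)·P̄ = [211714/18421 -159164/18421 -4062/18421; -159164/18421 337698/18421 -202866/18421; -4062/18421 -202866/18421 255480/18421]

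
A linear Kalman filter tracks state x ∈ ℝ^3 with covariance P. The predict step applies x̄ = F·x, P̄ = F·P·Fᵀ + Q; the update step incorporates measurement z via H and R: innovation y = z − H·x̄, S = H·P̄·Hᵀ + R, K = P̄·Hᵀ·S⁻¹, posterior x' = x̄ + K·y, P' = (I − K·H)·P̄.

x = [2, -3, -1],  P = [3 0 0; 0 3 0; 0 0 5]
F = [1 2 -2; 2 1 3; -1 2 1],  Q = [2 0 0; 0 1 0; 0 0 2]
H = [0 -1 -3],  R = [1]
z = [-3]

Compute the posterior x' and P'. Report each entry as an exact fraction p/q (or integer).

x' = [-98/25, 1346/175, -279/175]
P' = [1787/50 -291/25 193/50; -291/25 5057/175 -1668/175; 193/50 -1668/175 1139/350]

x̄ = F·x = [-2, -2, -9]
P̄ = F·P·Fᵀ + Q = [37 -18 -1; -18 61 15; -1 15 22]
y = z − H·x̄ = [-32]
S = H·P̄·Hᵀ + R = [350]
K = P̄·Hᵀ·S⁻¹ = [3/50; -53/175; -81/350]
x' = x̄ + K·y = [-98/25, 1346/175, -279/175]
P' = (I − K·H)·P̄ = [1787/50 -291/25 193/50; -291/25 5057/175 -1668/175; 193/50 -1668/175 1139/350]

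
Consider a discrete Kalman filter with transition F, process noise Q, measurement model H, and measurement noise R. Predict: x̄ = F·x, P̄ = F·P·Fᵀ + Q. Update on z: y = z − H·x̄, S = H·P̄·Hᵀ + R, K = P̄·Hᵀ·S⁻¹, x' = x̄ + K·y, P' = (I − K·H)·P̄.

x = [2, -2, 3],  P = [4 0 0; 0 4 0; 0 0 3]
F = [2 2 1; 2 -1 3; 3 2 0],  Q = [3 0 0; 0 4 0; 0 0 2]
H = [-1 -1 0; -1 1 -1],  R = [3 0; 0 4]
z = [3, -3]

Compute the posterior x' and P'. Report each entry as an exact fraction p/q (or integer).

x' = [-6388/18437, -37103/18437, 14432/18437]
P' = [33265/18437 -14569/18437 -26550/18437; -14569/18437 49735/18437 43536/18437; -26550/18437 43536/18437 99766/18437]

x̄ = F·x = [3, 15, 2]
P̄ = F·P·Fᵀ + Q = [38 17 40; 17 51 16; 40 16 54]
y = z − H·x̄ = [21, -13]
S = H·P̄·Hᵀ + R = [126 43; 43 161]
K = P̄·Hᵀ·S⁻¹ = [-6232/18437 -5321/18437; -11722/18437 5192/18437; -5662/18437 -7420/18437]
x' = x̄ + K·y = [-6388/18437, -37103/18437, 14432/18437]
P' = (I − K·H)·P̄ = [33265/18437 -14569/18437 -26550/18437; -14569/18437 49735/18437 43536/18437; -26550/18437 43536/18437 99766/18437]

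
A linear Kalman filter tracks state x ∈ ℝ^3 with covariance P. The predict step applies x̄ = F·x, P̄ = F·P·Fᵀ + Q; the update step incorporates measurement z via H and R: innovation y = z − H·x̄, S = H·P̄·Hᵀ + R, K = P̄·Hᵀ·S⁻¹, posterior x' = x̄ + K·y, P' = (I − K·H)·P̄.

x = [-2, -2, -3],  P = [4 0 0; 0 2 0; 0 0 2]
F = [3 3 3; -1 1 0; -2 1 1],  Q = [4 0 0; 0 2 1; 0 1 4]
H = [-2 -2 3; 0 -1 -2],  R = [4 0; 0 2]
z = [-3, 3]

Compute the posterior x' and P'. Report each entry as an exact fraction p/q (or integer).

x' = [-36621/15557, 9951/15557, -91847/46671]
P' = [100572/15557 -44992/15557 27680/15557; -44992/15557 29066/15557 -11044/15557; 27680/15557 -11044/15557 34148/46671]

x̄ = F·x = [-21, 0, -1]
P̄ = F·P·Fᵀ + Q = [76 -6 -12; -6 8 11; -12 11 24]
y = z − H·x̄ = [-42, 1]
S = H·P̄·Hᵀ + R = [520 -177; -177 150]
K = P̄·Hᵀ·S⁻¹ = [-7030/15557 -5184/15557; -320/15557 -3489/15557; 219/15557 -17582/46671]
x' = x̄ + K·y = [-36621/15557, 9951/15557, -91847/46671]
P' = (I − K·H)·P̄ = [100572/15557 -44992/15557 27680/15557; -44992/15557 29066/15557 -11044/15557; 27680/15557 -11044/15557 34148/46671]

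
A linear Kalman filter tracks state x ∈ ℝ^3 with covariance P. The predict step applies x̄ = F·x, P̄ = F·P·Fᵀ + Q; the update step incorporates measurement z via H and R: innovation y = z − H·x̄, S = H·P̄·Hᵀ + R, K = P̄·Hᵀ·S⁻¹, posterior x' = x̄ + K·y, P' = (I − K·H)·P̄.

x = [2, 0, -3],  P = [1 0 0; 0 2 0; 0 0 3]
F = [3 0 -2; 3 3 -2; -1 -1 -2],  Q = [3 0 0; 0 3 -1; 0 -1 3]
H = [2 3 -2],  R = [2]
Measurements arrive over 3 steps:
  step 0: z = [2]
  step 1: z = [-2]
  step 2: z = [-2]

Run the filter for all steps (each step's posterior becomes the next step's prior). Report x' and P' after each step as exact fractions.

step 0: x̄ = F·x = [12, 12, 4]
step 0: P̄ = F·P·Fᵀ + Q = [24 21 9; 21 42 2; 9 2 18]
step 0: y = z − H·x̄ = [-50]
step 0: S = H·P̄·Hᵀ + R = [704]
step 0: K = P̄·Hᵀ·S⁻¹ = [93/704; 41/176; -3/176]
step 0: x' = x̄ + K·y = [1899/352, 31/88, 427/88]
step 0: P' = (I − K·H)·P̄ = [8247/704 -117/176 1863/176; -117/176 167/44 211/44; 1863/176 211/44 783/44]
step 1: x̄ = F·x = [2281/352, 2653/352, -5439/352]
step 1: P̄ = F·P·Fᵀ + Q = [37023/704 10443/704 3719/704; 10443/704 12135/704 -23853/704; 3719/704 -23853/704 105519/704]
step 1: y = z − H·x̄ = [-24103/352]
step 1: S = H·P̄·Hᵀ + R = [1062591/704]
step 1: K = P̄·Hᵀ·S⁻¹ = [97937/1062591; 34999/354197; -275159/1062591]
step 1: x' = x̄ + K·y = [179530/1062591, 273022/354197, 2422514/1062591]
step 1: P' = (I − K·H)·P̄ = [42256606/1062591 385202/354197 43892078/1062591; 385202/354197 885498/354197 1678450/354197; 43892078/1062591 1678450/354197 51720262/1062591]
step 2: x̄ = F·x = [-4306438/1062591, -1849240/1062591, -5843624/1062591]
step 2: P̄ = F·P·Fᵀ + Q = [63673339/1062591 40673920/1062591 -88853200/1062591; 40673920/1062591 47958493/1062591 -131564191/1062591; -88853200/1062591 -131564191/1062591 453002845/1062591]
step 2: y = z − H·x̄ = [348166/1062591]
step 2: S = H·P̄·Hᵀ + R = [5278139287/1062591]
step 2: K = P̄·Hᵀ·S⁻¹ = [427074838/5278139287; 488351701/5278139287; -1478404663/5278139287]
step 2: x' = x̄ + K·y = [-21251155578/5278139287, -9025597654/5278139287, -29511064606/5278139287]
step 2: P' = (I − K·H)·P̄ = [144631222039/5278139287 5759404622/5278139287 152843254134/5278139287; 5759404622/5278139287 13781616990/5278139287 25943478406/5278139287; 152843254134/5278139287 25943478406/5278139287 193236876406/5278139287]

step 0: x' = [1899/352, 31/88, 427/88], P' = [8247/704 -117/176 1863/176; -117/176 167/44 211/44; 1863/176 211/44 783/44]
step 1: x' = [179530/1062591, 273022/354197, 2422514/1062591], P' = [42256606/1062591 385202/354197 43892078/1062591; 385202/354197 885498/354197 1678450/354197; 43892078/1062591 1678450/354197 51720262/1062591]
step 2: x' = [-21251155578/5278139287, -9025597654/5278139287, -29511064606/5278139287], P' = [144631222039/5278139287 5759404622/5278139287 152843254134/5278139287; 5759404622/5278139287 13781616990/5278139287 25943478406/5278139287; 152843254134/5278139287 25943478406/5278139287 193236876406/5278139287]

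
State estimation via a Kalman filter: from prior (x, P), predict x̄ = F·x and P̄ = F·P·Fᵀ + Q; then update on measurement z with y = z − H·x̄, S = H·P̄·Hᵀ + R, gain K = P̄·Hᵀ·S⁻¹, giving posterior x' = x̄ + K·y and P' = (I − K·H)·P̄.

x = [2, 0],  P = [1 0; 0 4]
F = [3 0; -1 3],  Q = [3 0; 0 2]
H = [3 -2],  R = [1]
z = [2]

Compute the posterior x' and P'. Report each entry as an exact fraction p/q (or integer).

x̄ = F·x = [6, -2]
P̄ = F·P·Fᵀ + Q = [12 -3; -3 39]
y = z − H·x̄ = [-20]
S = H·P̄·Hᵀ + R = [301]
K = P̄·Hᵀ·S⁻¹ = [6/43; -87/301]
x' = x̄ + K·y = [138/43, 1138/301]
P' = (I − K·H)·P̄ = [264/43 393/43; 393/43 4170/301]

x' = [138/43, 1138/301]
P' = [264/43 393/43; 393/43 4170/301]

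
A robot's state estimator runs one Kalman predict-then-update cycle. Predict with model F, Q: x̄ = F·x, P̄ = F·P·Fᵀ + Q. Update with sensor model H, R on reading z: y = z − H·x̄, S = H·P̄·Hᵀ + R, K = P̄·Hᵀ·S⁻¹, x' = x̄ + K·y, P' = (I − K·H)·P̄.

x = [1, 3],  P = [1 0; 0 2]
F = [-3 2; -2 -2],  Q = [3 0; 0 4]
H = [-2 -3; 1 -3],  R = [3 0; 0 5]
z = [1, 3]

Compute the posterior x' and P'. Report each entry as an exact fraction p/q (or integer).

x̄ = F·x = [3, -8]
P̄ = F·P·Fᵀ + Q = [20 -2; -2 16]
y = z − H·x̄ = [-17, -24]
S = H·P̄·Hᵀ + R = [203 98; 98 181]
K = P̄·Hᵀ·S⁻¹ = [-8702/27139 1230/3877; -3064/27139 -834/3877]
x' = x̄ + K·y = [22711/27139, -24912/27139]
P' = (I − K·H)·P̄ = [23052/27139 -6666/27139; -6666/27139 7508/27139]

x' = [22711/27139, -24912/27139]
P' = [23052/27139 -6666/27139; -6666/27139 7508/27139]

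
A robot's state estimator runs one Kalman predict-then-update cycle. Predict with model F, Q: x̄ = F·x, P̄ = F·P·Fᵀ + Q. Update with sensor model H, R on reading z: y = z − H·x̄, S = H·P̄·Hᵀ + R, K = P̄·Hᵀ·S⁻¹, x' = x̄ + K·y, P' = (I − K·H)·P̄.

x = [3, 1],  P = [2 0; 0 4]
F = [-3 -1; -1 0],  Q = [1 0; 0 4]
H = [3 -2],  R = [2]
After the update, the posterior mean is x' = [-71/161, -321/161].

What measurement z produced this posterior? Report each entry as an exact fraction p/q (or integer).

x̄ = F·x = [-10, -3]
P̄ = F·P·Fᵀ + Q = [23 6; 6 6]
S = H·P̄·Hᵀ + R = [161]
K = P̄·Hᵀ·S⁻¹ = [57/161; 6/161]
x' − x̄ = [1539/161, 162/161] = K·y
y = (KᵀK)⁻¹·Kᵀ·(x' − x̄) = [27]
z = y + H·x̄ = [27] + [-24] = [3]

z = [3]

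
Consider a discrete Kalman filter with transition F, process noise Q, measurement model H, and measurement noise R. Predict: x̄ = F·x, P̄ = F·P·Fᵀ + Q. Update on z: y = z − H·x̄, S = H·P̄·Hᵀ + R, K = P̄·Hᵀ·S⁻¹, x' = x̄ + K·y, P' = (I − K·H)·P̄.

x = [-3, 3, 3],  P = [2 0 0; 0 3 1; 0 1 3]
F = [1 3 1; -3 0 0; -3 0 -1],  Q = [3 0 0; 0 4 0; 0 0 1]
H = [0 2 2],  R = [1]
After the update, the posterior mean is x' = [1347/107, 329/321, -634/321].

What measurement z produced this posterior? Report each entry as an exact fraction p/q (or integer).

x̄ = F·x = [9, 9, 6]
P̄ = F·P·Fᵀ + Q = [41 -6 -12; -6 22 18; -12 18 22]
S = H·P̄·Hᵀ + R = [321]
K = P̄·Hᵀ·S⁻¹ = [-12/107; 80/321; 80/321]
x' − x̄ = [384/107, -2560/321, -2560/321] = K·y
y = (KᵀK)⁻¹·Kᵀ·(x' − x̄) = [-32]
z = y + H·x̄ = [-32] + [30] = [-2]

z = [-2]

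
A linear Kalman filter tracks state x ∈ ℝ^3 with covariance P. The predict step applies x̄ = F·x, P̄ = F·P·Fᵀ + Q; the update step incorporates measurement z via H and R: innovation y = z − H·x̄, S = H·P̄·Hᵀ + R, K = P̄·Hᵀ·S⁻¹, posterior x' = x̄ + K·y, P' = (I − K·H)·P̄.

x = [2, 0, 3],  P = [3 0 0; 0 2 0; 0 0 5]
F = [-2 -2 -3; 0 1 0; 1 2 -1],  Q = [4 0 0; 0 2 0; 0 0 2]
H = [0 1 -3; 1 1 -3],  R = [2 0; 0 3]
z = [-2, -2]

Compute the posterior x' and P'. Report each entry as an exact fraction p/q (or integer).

x̄ = F·x = [-13, 0, -1]
P̄ = F·P·Fᵀ + Q = [69 -4 1; -4 4 4; 1 4 18]
y = z − H·x̄ = [-5, 8]
S = H·P̄·Hᵀ + R = [144 135; 135 200]
K = P̄·Hᵀ·S⁻¹ = [-1954/2115 1097/1175; 4/2115 -72/1175; -677/2115 -34/1175]
x' = x̄ + K·y = [-9641/10575, -5284/10575, 3902/10575]
P' = (I − K·H)·P̄ = [49159/10575 -1984/10575 5852/10575; -1984/10575 34684/10575 11548/10575; 5852/10575 11548/10575 6106/10575]

x' = [-9641/10575, -5284/10575, 3902/10575]
P' = [49159/10575 -1984/10575 5852/10575; -1984/10575 34684/10575 11548/10575; 5852/10575 11548/10575 6106/10575]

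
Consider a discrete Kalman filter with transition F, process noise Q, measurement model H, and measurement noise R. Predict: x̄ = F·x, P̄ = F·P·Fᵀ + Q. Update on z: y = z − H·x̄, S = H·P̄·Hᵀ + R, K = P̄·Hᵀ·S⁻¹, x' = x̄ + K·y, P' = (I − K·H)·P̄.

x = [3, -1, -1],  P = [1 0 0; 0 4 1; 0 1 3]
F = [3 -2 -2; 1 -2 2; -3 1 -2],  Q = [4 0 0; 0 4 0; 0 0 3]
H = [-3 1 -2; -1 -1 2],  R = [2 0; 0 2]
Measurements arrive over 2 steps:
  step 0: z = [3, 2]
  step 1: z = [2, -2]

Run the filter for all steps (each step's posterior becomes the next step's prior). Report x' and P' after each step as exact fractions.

step 0: x̄ = F·x = [13, 3, -8]
step 0: P̄ = F·P·Fᵀ + Q = [49 7 -3; 7 25 -17; -3 -17 24]
step 0: y = z − H·x̄ = [23, 34]
step 0: S = H·P̄·Hᵀ + R = [554 -16; -16 266]
step 0: K = P̄·Hᵀ·S⁻¹ = [-3053/12259 -3041/12259; 2263/36777 -8989/36777; -3452/36777 9194/36777]
step 0: x' = x̄ + K·y = [-14246/12259, -143246/36777, -61016/36777]
step 0: P' = (I − K·H)·P̄ = [3047/12259 1121/12259 -957/12259; 1121/12259 240157/36777 112771/36777; -957/12259 112771/36777 64144/36777]
step 1: x̄ = F·x = [280310/36777, 40574/12259, 107000/36777]
step 1: P̄ = F·P·Fᵀ + Q = [2342845/36777 231029/12259 -50198/36777; 231029/12259 148783/12259 -13726/12259; -50198/36777 -13726/12259 183619/36777]
step 1: y = z − H·x̄ = [1006762/36777, 8806/2829]
step 1: S = H·P̄·Hᵀ + R = [17743798/36777 559228/2829; 559228/2829 411454/2829]
step 1: K = P̄·Hᵀ·S⁻¹ = [-23904638/95298375 -23388184/95298375; 4001222/285895125 -70742204/285895125; -6407771/57179025 13611647/57179025]
step 1: x' = x̄ + K·y = [-832754/95298375, 835565126/285895125, 33316732/57179025]
step 1: P' = (I − K·H)·P̄ = [7882137/31766125 11123497/95298375 -1200646/19059675; 11123497/95298375 1288328657/285895125 118021474/57179025; -1200646/19059675 118021474/57179025 14164283/11435805]

step 0: x' = [-14246/12259, -143246/36777, -61016/36777], P' = [3047/12259 1121/12259 -957/12259; 1121/12259 240157/36777 112771/36777; -957/12259 112771/36777 64144/36777]
step 1: x' = [-832754/95298375, 835565126/285895125, 33316732/57179025], P' = [7882137/31766125 11123497/95298375 -1200646/19059675; 11123497/95298375 1288328657/285895125 118021474/57179025; -1200646/19059675 118021474/57179025 14164283/11435805]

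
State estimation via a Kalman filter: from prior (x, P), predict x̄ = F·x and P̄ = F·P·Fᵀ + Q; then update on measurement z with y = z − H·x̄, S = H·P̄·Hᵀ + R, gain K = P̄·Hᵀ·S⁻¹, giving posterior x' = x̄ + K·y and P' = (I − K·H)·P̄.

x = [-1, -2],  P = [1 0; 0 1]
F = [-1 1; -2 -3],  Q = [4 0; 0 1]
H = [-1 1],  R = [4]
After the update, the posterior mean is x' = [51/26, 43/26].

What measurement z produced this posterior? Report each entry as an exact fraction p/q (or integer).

x̄ = F·x = [-1, 8]
P̄ = F·P·Fᵀ + Q = [6 -1; -1 14]
S = H·P̄·Hᵀ + R = [26]
K = P̄·Hᵀ·S⁻¹ = [-7/26; 15/26]
x' − x̄ = [77/26, -165/26] = K·y
y = (KᵀK)⁻¹·Kᵀ·(x' − x̄) = [-11]
z = y + H·x̄ = [-11] + [9] = [-2]

z = [-2]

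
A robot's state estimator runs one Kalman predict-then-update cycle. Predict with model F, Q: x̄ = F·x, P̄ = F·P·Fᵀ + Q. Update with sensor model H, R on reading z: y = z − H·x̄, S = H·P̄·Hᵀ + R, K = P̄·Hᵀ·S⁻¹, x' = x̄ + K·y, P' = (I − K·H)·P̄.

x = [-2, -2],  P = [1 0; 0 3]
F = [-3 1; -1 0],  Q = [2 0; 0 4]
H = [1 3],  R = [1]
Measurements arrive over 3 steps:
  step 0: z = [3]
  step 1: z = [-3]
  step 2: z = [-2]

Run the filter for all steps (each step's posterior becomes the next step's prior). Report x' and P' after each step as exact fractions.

step 0: x̄ = F·x = [4, 2]
step 0: P̄ = F·P·Fᵀ + Q = [14 3; 3 5]
step 0: y = z − H·x̄ = [-7]
step 0: S = H·P̄·Hᵀ + R = [78]
step 0: K = P̄·Hᵀ·S⁻¹ = [23/78; 3/13]
step 0: x' = x̄ + K·y = [151/78, 5/13]
step 0: P' = (I − K·H)·P̄ = [563/78 -30/13; -30/13 11/13]
step 1: x̄ = F·x = [-141/26, -151/78]
step 1: P̄ = F·P·Fᵀ + Q = [2123/26 623/26; 623/26 875/78]
step 1: y = z − H·x̄ = [107/13]
step 1: S = H·P̄·Hᵀ + R = [4256/13]
step 1: K = P̄·Hᵀ·S⁻¹ = [499/1064; 107/608]
step 1: x' = x̄ + K·y = [-1663/1064, -889/1824]
step 1: P' = (I − K·H)·P̄ = [1283/133 -465/152; -465/152 1967/1824]
step 2: x̄ = F·x = [53645/12768, 1663/1064]
step 2: P̄ = F·P·Fᵀ + Q = [1382177/12768 34047/1064; 34047/1064 1815/133]
step 2: y = z − H·x̄ = [-139049/12768]
step 2: S = H·P̄·Hᵀ + R = [5414489/12768]
step 2: K = P̄·Hᵀ·S⁻¹ = [2607869/5414489; 931284/5414489]
step 2: x' = x̄ + K·y = [-5651732/5414489, -1679399/5414489]
step 2: P' = (I − K·H)·P̄ = [106955113/10828978 -33913125/10828978; -33913125/10828978 11925231/10828978]

step 0: x' = [151/78, 5/13], P' = [563/78 -30/13; -30/13 11/13]
step 1: x' = [-1663/1064, -889/1824], P' = [1283/133 -465/152; -465/152 1967/1824]
step 2: x' = [-5651732/5414489, -1679399/5414489], P' = [106955113/10828978 -33913125/10828978; -33913125/10828978 11925231/10828978]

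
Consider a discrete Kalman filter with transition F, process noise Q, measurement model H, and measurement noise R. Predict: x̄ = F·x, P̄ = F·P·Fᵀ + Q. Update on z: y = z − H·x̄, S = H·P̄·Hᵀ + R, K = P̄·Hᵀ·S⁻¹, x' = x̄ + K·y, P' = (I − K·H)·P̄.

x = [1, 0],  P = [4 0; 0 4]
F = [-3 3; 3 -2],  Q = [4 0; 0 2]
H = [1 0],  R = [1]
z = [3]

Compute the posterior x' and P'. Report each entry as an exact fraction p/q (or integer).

x̄ = F·x = [-3, 3]
P̄ = F·P·Fᵀ + Q = [76 -60; -60 54]
y = z − H·x̄ = [6]
S = H·P̄·Hᵀ + R = [77]
K = P̄·Hᵀ·S⁻¹ = [76/77; -60/77]
x' = x̄ + K·y = [225/77, -129/77]
P' = (I − K·H)·P̄ = [76/77 -60/77; -60/77 558/77]

x' = [225/77, -129/77]
P' = [76/77 -60/77; -60/77 558/77]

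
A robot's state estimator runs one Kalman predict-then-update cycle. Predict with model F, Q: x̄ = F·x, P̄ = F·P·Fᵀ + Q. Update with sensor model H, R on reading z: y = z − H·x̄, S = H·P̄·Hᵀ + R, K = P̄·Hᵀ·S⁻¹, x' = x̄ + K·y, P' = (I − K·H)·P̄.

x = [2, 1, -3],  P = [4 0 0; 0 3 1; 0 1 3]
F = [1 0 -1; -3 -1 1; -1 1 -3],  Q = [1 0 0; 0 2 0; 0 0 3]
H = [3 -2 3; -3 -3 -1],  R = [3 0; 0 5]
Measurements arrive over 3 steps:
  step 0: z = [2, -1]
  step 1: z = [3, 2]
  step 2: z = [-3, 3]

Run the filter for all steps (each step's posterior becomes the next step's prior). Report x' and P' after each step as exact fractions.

step 0: x̄ = F·x = [5, -10, 8]
step 0: P̄ = F·P·Fᵀ + Q = [8 -14 4; -14 42 4; 4 4 31]
step 0: y = z − H·x̄ = [-57, -8]
step 0: S = H·P̄·Hᵀ + R = [714 53; 53 282]
step 0: K = P̄·Hᵀ·S⁻¹ = [17306/198539 6604/198539; -27484/198539 -56790/198539; 30269/198539 -44411/198539]
step 0: x' = x̄ + K·y = [-46579/198539, 35518/198539, 218267/198539]
step 0: P' = (I − K·H)·P̄ = [388272/198539 -225510/198539 -521306/198539; -225510/198539 207942/198539 336654/198539; -521306/198539 336654/198539 776011/198539]
step 1: x̄ = F·x = [-264846/198539, 322486/198539, -52064/18049]
step 1: P̄ = F·P·Fᵀ + Q = [2405434/198539 -3463887/198539 220019/18049; -3463887/198539 5976947/198539 -340361/18049; 220019/18049 -340361/18049 316290/18049]
step 1: y = z − H·x̄ = [3753239/198539, -246/18049]
step 1: S = H·P̄·Hᵀ + R = [207523079/198539 1030196/18049; 1030196/18049 874616/18049]
step 1: K = P̄·Hᵀ·S⁻¹ = [124265494/1176163939 -216205331/4704655756; -352617619/2352327878 -2050420077/9409311512; 149047349/1176163939 -230800975/2352327878]
step 1: x' = x̄ + K·y = [1561829633/2352327878, -5676247815/4704655756, -573545730/1176163939]
step 1: P' = (I − K·H)·P̄ = [2116819367/2352327878 -2149994397/4704655756 -1292476589/1176163939; -2149994397/4704655756 5526149577/9409311512 1643404509/2352327878; -1292476589/1176163939 1643404509/2352327878 1989325441/1176163939]
step 2: x̄ = F·x = [2708921093/2352327878, -5988912903/4704655756, -1917358321/4704655756]
step 2: P̄ = F·P·Fᵀ + Q = [13617704483/2352327878 -35901039975/4704655756 24541275855/4704655756; -35901039975/4704655756 139556580777/9409311512 -75692179721/9409311512; 24541275855/4704655756 -75692179721/9409311512 92572186433/9409311512]
step 2: y = z − H·x̄ = [-36593244669/4704655756, 2620849199/1176163939]
step 2: S = H·P̄·Hᵀ + R = [4563258343761/9409311512 28205805169/1176163939; 28205805169/1176163939 54221265651/1176163939]
step 2: K = P̄·Hᵀ·S⁻¹ = [20871809679810/204955359823657 -9481926618039/204955359823657; -30206327649743/204955359823657 -44563871266398/204955359823657; 26875321703039/204955359823657 -20001674451541/204955359823657]
step 2: x' = x̄ + K·y = [52553421567253/204955359823657, -125257412351127/204955359823657, -337137010516854/204955359823657]
step 2: P' = (I − K·H)·P̄ = [181774493713390/204955359823657 -91912135640835/204955359823657 -222177441127470/204955359823657; -91912135640835/204955359823657 119140896890019/204955359823657 141133072584438/204955359823657; -222177441127470/204955359823657 141133072584438/204955359823657 343141477886801/204955359823657]

step 0: x' = [-46579/198539, 35518/198539, 218267/198539], P' = [388272/198539 -225510/198539 -521306/198539; -225510/198539 207942/198539 336654/198539; -521306/198539 336654/198539 776011/198539]
step 1: x' = [1561829633/2352327878, -5676247815/4704655756, -573545730/1176163939], P' = [2116819367/2352327878 -2149994397/4704655756 -1292476589/1176163939; -2149994397/4704655756 5526149577/9409311512 1643404509/2352327878; -1292476589/1176163939 1643404509/2352327878 1989325441/1176163939]
step 2: x' = [52553421567253/204955359823657, -125257412351127/204955359823657, -337137010516854/204955359823657], P' = [181774493713390/204955359823657 -91912135640835/204955359823657 -222177441127470/204955359823657; -91912135640835/204955359823657 119140896890019/204955359823657 141133072584438/204955359823657; -222177441127470/204955359823657 141133072584438/204955359823657 343141477886801/204955359823657]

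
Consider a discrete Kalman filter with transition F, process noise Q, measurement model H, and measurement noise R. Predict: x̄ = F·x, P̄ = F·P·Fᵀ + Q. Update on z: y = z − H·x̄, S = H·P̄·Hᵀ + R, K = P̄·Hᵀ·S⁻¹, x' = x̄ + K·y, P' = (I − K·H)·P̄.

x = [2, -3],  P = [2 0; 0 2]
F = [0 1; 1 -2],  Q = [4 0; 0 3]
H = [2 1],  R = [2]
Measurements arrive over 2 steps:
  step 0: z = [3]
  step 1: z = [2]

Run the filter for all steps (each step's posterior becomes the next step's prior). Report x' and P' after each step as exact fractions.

step 0: x̄ = F·x = [-3, 8]
step 0: P̄ = F·P·Fᵀ + Q = [6 -4; -4 13]
step 0: y = z − H·x̄ = [1]
step 0: S = H·P̄·Hᵀ + R = [23]
step 0: K = P̄·Hᵀ·S⁻¹ = [8/23; 5/23]
step 0: x' = x̄ + K·y = [-61/23, 189/23]
step 0: P' = (I − K·H)·P̄ = [74/23 -132/23; -132/23 274/23]
step 1: x̄ = F·x = [189/23, -439/23]
step 1: P̄ = F·P·Fᵀ + Q = [366/23 -680/23; -680/23 1767/23]
step 1: y = z − H·x̄ = [107/23]
step 1: S = H·P̄·Hᵀ + R = [557/23]
step 1: K = P̄·Hᵀ·S⁻¹ = [52/557; 407/557]
step 1: x' = x̄ + K·y = [4819/557, -8738/557]
step 1: P' = (I − K·H)·P̄ = [8746/557 -17388/557; -17388/557 35590/557]

step 0: x' = [-61/23, 189/23], P' = [74/23 -132/23; -132/23 274/23]
step 1: x' = [4819/557, -8738/557], P' = [8746/557 -17388/557; -17388/557 35590/557]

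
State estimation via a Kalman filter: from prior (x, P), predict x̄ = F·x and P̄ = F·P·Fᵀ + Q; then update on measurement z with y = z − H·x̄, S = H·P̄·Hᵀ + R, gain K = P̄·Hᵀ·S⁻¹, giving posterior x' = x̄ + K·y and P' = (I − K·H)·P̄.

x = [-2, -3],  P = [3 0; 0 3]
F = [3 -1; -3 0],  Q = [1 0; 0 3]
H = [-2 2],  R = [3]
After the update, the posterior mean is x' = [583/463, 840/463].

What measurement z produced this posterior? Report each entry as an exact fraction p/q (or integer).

x̄ = F·x = [-3, 6]
P̄ = F·P·Fᵀ + Q = [31 -27; -27 30]
S = H·P̄·Hᵀ + R = [463]
K = P̄·Hᵀ·S⁻¹ = [-116/463; 114/463]
x' − x̄ = [1972/463, -1938/463] = K·y
y = (KᵀK)⁻¹·Kᵀ·(x' − x̄) = [-17]
z = y + H·x̄ = [-17] + [18] = [1]

z = [1]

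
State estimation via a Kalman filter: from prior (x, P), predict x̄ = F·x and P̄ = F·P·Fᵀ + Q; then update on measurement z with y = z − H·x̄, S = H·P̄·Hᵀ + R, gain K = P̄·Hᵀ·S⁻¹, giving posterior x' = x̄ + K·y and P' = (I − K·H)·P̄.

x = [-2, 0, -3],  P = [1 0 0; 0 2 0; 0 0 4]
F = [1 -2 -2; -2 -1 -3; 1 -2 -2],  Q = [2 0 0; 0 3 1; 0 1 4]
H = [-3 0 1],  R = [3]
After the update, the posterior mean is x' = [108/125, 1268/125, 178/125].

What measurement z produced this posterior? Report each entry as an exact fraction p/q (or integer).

z = [-1]

x̄ = F·x = [4, 13, 4]
P̄ = F·P·Fᵀ + Q = [27 26 25; 26 45 27; 25 27 29]
S = H·P̄·Hᵀ + R = [125]
K = P̄·Hᵀ·S⁻¹ = [-56/125; -51/125; -46/125]
x' − x̄ = [-392/125, -357/125, -322/125] = K·y
y = (KᵀK)⁻¹·Kᵀ·(x' − x̄) = [7]
z = y + H·x̄ = [7] + [-8] = [-1]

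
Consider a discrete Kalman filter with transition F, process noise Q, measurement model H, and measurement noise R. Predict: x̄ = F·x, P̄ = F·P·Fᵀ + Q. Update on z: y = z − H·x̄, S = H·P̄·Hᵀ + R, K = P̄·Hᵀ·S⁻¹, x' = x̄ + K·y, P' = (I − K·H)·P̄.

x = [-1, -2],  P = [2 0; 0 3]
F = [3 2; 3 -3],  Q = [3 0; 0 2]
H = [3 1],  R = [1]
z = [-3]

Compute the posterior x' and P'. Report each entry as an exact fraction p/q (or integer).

x' = [-62/23, 116/23]
P' = [528/115 -1551/115; -1551/115 14006/345]

x̄ = F·x = [-7, 3]
P̄ = F·P·Fᵀ + Q = [33 0; 0 47]
y = z − H·x̄ = [15]
S = H·P̄·Hᵀ + R = [345]
K = P̄·Hᵀ·S⁻¹ = [33/115; 47/345]
x' = x̄ + K·y = [-62/23, 116/23]
P' = (I − K·H)·P̄ = [528/115 -1551/115; -1551/115 14006/345]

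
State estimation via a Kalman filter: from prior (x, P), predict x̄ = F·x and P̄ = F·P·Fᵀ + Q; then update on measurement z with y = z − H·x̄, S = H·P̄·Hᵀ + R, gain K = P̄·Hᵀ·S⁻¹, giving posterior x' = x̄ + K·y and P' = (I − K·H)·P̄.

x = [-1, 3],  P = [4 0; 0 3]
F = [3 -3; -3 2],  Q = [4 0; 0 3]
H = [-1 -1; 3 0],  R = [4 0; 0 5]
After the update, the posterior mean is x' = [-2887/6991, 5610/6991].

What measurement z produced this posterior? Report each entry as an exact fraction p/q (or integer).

x̄ = F·x = [-12, 9]
P̄ = F·P·Fᵀ + Q = [67 -54; -54 51]
S = H·P̄·Hᵀ + R = [14 -39; -39 608]
K = P̄·Hᵀ·S⁻¹ = [-65/6991 2307/6991; -4494/6991 -2151/6991]
x' − x̄ = [81005/6991, -57309/6991] = K·y
y = (KᵀK)⁻¹·Kᵀ·(x' − x̄) = [-4, 35]
z = y + H·x̄ = [-4, 35] + [3, -36] = [-1, -1]

z = [-1, -1]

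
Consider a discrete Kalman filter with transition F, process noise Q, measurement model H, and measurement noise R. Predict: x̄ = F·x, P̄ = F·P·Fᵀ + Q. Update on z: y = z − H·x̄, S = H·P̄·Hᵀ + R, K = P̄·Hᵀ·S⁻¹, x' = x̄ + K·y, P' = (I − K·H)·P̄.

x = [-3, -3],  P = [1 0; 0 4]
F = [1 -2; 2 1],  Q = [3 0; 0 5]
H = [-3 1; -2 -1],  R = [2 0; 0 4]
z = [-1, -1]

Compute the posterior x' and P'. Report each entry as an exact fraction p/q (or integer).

x̄ = F·x = [3, -9]
P̄ = F·P·Fᵀ + Q = [20 -6; -6 13]
y = z − H·x̄ = [17, -4]
S = H·P̄·Hᵀ + R = [231 101; 101 73]
K = P̄·Hᵀ·S⁻¹ = [-692/3331 -594/3331; 1182/3331 -1681/3331]
x' = x̄ + K·y = [605/3331, -3161/3331]
P' = (I − K·H)·P̄ = [752/3331 872/3331; 872/3331 4980/3331]

x' = [605/3331, -3161/3331]
P' = [752/3331 872/3331; 872/3331 4980/3331]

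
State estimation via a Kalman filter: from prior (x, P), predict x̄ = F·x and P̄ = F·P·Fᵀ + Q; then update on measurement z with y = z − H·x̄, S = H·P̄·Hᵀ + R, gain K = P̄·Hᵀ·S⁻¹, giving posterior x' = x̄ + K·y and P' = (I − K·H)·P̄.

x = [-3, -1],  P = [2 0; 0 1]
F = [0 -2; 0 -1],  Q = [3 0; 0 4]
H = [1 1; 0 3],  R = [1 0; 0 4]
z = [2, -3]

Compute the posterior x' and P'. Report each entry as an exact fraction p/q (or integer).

x̄ = F·x = [2, 1]
P̄ = F·P·Fᵀ + Q = [7 2; 2 5]
y = z − H·x̄ = [-1, -6]
S = H·P̄·Hᵀ + R = [17 21; 21 49]
K = P̄·Hᵀ·S⁻¹ = [45/56 -87/392; 1/14 27/98]
x' = x̄ + K·y = [991/392, -71/98]
P' = (I − K·H)·P̄ = [431/392 -29/98; -29/98 18/49]

x' = [991/392, -71/98]
P' = [431/392 -29/98; -29/98 18/49]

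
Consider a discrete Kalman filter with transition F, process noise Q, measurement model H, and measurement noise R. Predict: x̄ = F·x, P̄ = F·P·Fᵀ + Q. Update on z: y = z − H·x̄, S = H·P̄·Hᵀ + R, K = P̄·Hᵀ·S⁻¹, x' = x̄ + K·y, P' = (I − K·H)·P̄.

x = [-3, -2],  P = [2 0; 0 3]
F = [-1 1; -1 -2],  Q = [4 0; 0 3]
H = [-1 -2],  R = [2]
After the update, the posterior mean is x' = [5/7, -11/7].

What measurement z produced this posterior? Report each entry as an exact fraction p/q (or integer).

x̄ = F·x = [1, 7]
P̄ = F·P·Fᵀ + Q = [9 -4; -4 17]
S = H·P̄·Hᵀ + R = [63]
K = P̄·Hᵀ·S⁻¹ = [-1/63; -10/21]
x' − x̄ = [-2/7, -60/7] = K·y
y = (KᵀK)⁻¹·Kᵀ·(x' − x̄) = [18]
z = y + H·x̄ = [18] + [-15] = [3]

z = [3]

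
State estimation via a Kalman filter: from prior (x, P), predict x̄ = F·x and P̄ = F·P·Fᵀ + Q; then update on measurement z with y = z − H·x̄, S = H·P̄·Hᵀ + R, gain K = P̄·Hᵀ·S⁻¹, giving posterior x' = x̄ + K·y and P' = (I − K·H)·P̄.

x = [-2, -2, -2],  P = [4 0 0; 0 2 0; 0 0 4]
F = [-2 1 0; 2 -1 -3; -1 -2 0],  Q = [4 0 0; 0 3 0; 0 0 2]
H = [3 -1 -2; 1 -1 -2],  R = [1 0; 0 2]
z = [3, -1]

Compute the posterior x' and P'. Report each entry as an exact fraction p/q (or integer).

x' = [20366/8987, -14297/8987, 23814/8987]
P' = [6146/8987 2482/8987 5868/8987; 2482/8987 220112/8987 -105872/8987; 5868/8987 -105872/8987 60554/8987]

x̄ = F·x = [2, 4, 6]
P̄ = F·P·Fᵀ + Q = [22 -18 4; -18 57 -4; 4 -4 14]
y = z − H·x̄ = [13, 13]
S = H·P̄·Hᵀ + R = [356 203; 203 141]
K = P̄·Hᵀ·S⁻¹ = [4220/8987 -4036/8987; -922/8987 -2943/8987; 2368/8987 -4684/8987]
x' = x̄ + K·y = [20366/8987, -14297/8987, 23814/8987]
P' = (I − K·H)·P̄ = [6146/8987 2482/8987 5868/8987; 2482/8987 220112/8987 -105872/8987; 5868/8987 -105872/8987 60554/8987]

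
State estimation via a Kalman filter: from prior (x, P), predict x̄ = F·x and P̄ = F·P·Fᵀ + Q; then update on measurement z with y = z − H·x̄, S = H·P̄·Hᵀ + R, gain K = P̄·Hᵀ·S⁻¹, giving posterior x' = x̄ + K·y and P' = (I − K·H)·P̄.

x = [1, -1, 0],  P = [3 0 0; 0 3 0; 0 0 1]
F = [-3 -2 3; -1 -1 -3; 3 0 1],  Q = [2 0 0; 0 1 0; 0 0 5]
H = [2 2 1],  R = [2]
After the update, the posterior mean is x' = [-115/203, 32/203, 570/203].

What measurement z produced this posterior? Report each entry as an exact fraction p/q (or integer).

x̄ = F·x = [-1, 0, 3]
P̄ = F·P·Fᵀ + Q = [50 6 -24; 6 16 -12; -24 -12 33]
S = H·P̄·Hᵀ + R = [203]
K = P̄·Hᵀ·S⁻¹ = [88/203; 32/203; -39/203]
x' − x̄ = [88/203, 32/203, -39/203] = K·y
y = (KᵀK)⁻¹·Kᵀ·(x' − x̄) = [1]
z = y + H·x̄ = [1] + [1] = [2]

z = [2]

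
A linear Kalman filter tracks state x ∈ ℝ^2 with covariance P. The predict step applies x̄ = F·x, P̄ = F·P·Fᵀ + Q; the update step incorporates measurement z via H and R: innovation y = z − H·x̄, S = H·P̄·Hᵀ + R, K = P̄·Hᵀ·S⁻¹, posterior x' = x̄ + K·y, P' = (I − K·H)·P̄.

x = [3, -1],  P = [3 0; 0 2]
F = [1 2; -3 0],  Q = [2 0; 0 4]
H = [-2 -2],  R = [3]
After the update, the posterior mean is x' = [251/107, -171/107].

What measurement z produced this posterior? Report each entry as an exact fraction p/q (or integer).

z = [-2]

x̄ = F·x = [1, -9]
P̄ = F·P·Fᵀ + Q = [13 -9; -9 31]
S = H·P̄·Hᵀ + R = [107]
K = P̄·Hᵀ·S⁻¹ = [-8/107; -44/107]
x' − x̄ = [144/107, 792/107] = K·y
y = (KᵀK)⁻¹·Kᵀ·(x' − x̄) = [-18]
z = y + H·x̄ = [-18] + [16] = [-2]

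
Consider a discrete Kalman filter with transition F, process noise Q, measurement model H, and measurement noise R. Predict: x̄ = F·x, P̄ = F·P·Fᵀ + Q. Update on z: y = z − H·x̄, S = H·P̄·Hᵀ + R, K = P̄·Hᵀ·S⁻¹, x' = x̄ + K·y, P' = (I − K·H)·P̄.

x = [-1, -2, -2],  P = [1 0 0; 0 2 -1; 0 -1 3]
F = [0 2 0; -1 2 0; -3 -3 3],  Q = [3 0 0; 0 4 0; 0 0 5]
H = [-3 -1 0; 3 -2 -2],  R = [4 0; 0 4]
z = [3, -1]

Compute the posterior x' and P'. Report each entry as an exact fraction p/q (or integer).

x̄ = F·x = [-4, -3, 3]
P̄ = F·P·Fᵀ + Q = [11 8 -18; 8 13 -15; -18 -15 77]
y = z − H·x̄ = [-12, 11]
S = H·P̄·Hᵀ + R = [164 -187; -187 463]
K = P̄·Hᵀ·S⁻¹ = [-9072/40963 1025/40963; -915/3151 -179/3151; -103/3151 -1253/3151]
x' = x̄ + K·y = [-43713/40963, -442/3151, -3094/3151]
P' = (I − K·H)·P̄ = [24316/40963 -2820/3151 5468/3151; -2820/3151 12120/3151 -15992/3151; 5468/3151 -15992/3151 26700/3151]

x' = [-43713/40963, -442/3151, -3094/3151]
P' = [24316/40963 -2820/3151 5468/3151; -2820/3151 12120/3151 -15992/3151; 5468/3151 -15992/3151 26700/3151]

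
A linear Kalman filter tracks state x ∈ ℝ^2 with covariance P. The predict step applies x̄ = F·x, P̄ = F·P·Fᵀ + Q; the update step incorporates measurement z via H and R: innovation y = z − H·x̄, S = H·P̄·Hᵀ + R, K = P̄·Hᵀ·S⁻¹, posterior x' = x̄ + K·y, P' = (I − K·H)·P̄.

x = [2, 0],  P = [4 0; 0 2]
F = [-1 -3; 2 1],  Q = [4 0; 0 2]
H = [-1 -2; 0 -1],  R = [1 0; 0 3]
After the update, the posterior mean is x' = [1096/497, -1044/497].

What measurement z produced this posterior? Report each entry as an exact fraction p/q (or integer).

z = [2, 3]

x̄ = F·x = [-2, 4]
P̄ = F·P·Fᵀ + Q = [26 -14; -14 20]
S = H·P̄·Hᵀ + R = [51 26; 26 23]
K = P̄·Hᵀ·S⁻¹ = [-318/497 662/497; -78/497 -344/497]
x' − x̄ = [2090/497, -3032/497] = K·y
y = (KᵀK)⁻¹·Kᵀ·(x' − x̄) = [8, 7]
z = y + H·x̄ = [8, 7] + [-6, -4] = [2, 3]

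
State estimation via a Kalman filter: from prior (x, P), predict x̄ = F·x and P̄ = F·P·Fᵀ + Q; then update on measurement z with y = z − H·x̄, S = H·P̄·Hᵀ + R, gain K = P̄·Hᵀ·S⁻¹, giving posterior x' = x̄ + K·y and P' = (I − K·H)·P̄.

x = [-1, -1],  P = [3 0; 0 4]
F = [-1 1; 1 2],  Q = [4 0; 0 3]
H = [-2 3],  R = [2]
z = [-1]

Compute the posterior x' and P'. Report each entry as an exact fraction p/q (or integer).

x̄ = F·x = [0, -3]
P̄ = F·P·Fᵀ + Q = [11 5; 5 22]
y = z − H·x̄ = [8]
S = H·P̄·Hᵀ + R = [184]
K = P̄·Hᵀ·S⁻¹ = [-7/184; 7/23]
x' = x̄ + K·y = [-7/23, -13/23]
P' = (I − K·H)·P̄ = [1975/184 164/23; 164/23 114/23]

x' = [-7/23, -13/23]
P' = [1975/184 164/23; 164/23 114/23]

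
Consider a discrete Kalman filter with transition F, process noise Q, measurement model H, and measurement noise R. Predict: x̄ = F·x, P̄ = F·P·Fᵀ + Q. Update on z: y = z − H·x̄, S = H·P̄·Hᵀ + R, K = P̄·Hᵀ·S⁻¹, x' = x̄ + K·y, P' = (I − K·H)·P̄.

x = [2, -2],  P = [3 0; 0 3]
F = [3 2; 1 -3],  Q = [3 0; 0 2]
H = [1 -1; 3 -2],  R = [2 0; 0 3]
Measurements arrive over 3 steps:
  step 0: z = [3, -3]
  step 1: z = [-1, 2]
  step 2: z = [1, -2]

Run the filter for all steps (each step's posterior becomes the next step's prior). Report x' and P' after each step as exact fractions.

step 0: x̄ = F·x = [2, 8]
step 0: P̄ = F·P·Fᵀ + Q = [42 -9; -9 32]
step 0: y = z − H·x̄ = [9, 7]
step 0: S = H·P̄·Hᵀ + R = [94 235; 235 617]
step 0: K = P̄·Hᵀ·S⁻¹ = [-2373/2773 33/59; -3912/2773 23/59]
step 0: x' = x̄ + K·y = [-4954/2773, -5457/2773]
step 0: P' = (I − K·H)·P̄ = [14145/2773 18891/2773; 18891/2773 26715/2773]
step 1: x̄ = F·x = [-25776/2773, 11417/2773]
step 1: P̄ = F·P·Fᵀ + Q = [469176/2773 -250092/2773; -250092/2773 146780/2773]
step 1: y = z − H·x̄ = [34420/2773, 105708/2773]
step 1: S = H·P̄·Hᵀ + R = [1121686/2773 2951548/2773; 2951548/2773 7819127/2773]
step 1: K = P̄·Hᵀ·S⁻¹ = [-1200090/10632833 3047208/10632833; -4013796/10632833 95660/10632833]
step 1: x' = x̄ + K·y = [2428872/10632833, -2397323/10632833]
step 1: P' = (I − K·H)·P̄ = [13941984/10632833 16342164/10632833; 16342164/10632833 24369756/10632833]
step 2: x̄ = F·x = [2491970/10632833, 9620841/10632833]
step 2: P̄ = F·P·Fᵀ + Q = [450961347/10632833 -218787732/10632833; -218787732/10632833 156482470/10632833]
step 2: y = z − H·x̄ = [17761704/10632833, -9499894/10632833]
step 2: S = H·P̄·Hᵀ + R = [1066284947/10632833 2759787641/10632833; 2759787641/10632833 7341933286/10632833]
step 2: K = P̄·Hᵀ·S⁻¹ = [-2260447167/19953771617 439674324/1534905509; -7530352212/19953771617 15091610/1534905509]
step 2: x' = x̄ + K·y = [-4206251182/19953771617, 5300222813/19953771617]
step 2: P' = (I − K·H)·P̄ = [26189087304/19953771617 30709981638/19953771617; 30709981638/19953771617 45770686062/19953771617]

step 0: x' = [-4954/2773, -5457/2773], P' = [14145/2773 18891/2773; 18891/2773 26715/2773]
step 1: x' = [2428872/10632833, -2397323/10632833], P' = [13941984/10632833 16342164/10632833; 16342164/10632833 24369756/10632833]
step 2: x' = [-4206251182/19953771617, 5300222813/19953771617], P' = [26189087304/19953771617 30709981638/19953771617; 30709981638/19953771617 45770686062/19953771617]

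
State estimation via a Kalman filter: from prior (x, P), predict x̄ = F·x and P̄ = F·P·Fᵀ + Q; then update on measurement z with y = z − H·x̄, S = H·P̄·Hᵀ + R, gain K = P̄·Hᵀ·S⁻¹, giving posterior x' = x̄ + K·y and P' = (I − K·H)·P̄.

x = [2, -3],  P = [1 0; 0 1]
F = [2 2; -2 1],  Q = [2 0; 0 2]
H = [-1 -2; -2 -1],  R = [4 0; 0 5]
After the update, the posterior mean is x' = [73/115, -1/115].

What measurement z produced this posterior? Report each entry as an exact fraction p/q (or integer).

z = [-3, -1]

x̄ = F·x = [-2, -7]
P̄ = F·P·Fᵀ + Q = [10 -2; -2 7]
S = H·P̄·Hᵀ + R = [34 24; 24 44]
K = P̄·Hᵀ·S⁻¹ = [21/115 -117/230; -57/115 93/460]
x' − x̄ = [303/115, 804/115] = K·y
y = (KᵀK)⁻¹·Kᵀ·(x' − x̄) = [-19, -12]
z = y + H·x̄ = [-19, -12] + [16, 11] = [-3, -1]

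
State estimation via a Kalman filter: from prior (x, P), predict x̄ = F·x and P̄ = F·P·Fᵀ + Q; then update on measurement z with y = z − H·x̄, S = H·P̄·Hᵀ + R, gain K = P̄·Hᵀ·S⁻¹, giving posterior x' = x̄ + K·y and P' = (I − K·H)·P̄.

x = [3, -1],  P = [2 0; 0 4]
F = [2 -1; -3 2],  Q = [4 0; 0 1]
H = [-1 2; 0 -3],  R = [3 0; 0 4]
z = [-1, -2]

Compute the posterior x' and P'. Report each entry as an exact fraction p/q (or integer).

x̄ = F·x = [7, -11]
P̄ = F·P·Fᵀ + Q = [16 -20; -20 35]
y = z − H·x̄ = [28, -35]
S = H·P̄·Hᵀ + R = [239 -270; -270 319]
K = P̄·Hᵀ·S⁻¹ = [-128/257 -60/257; 360/3341 -795/3341]
x' = x̄ + K·y = [315/257, 1154/3341]
P' = (I − K·H)·P̄ = [544/257 80/257; 80/257 1060/3341]

x' = [315/257, 1154/3341]
P' = [544/257 80/257; 80/257 1060/3341]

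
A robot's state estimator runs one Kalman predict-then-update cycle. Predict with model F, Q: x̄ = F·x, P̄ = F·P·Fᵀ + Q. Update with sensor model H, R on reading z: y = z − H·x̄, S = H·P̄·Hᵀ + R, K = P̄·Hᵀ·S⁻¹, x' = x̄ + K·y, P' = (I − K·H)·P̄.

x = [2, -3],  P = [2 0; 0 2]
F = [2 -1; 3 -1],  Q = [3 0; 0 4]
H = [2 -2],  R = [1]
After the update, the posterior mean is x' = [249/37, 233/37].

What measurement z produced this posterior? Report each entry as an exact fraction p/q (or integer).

z = [1]

x̄ = F·x = [7, 9]
P̄ = F·P·Fᵀ + Q = [13 14; 14 24]
S = H·P̄·Hᵀ + R = [37]
K = P̄·Hᵀ·S⁻¹ = [-2/37; -20/37]
x' − x̄ = [-10/37, -100/37] = K·y
y = (KᵀK)⁻¹·Kᵀ·(x' − x̄) = [5]
z = y + H·x̄ = [5] + [-4] = [1]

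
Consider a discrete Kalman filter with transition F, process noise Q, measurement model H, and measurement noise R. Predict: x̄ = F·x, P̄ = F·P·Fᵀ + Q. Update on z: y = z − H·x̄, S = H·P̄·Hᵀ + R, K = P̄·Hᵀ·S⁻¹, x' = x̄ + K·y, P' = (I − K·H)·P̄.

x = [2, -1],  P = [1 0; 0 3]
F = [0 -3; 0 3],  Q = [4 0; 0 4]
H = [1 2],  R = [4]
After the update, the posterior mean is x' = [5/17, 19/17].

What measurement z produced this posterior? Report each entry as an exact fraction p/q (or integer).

z = [3]

x̄ = F·x = [3, -3]
P̄ = F·P·Fᵀ + Q = [31 -27; -27 31]
S = H·P̄·Hᵀ + R = [51]
K = P̄·Hᵀ·S⁻¹ = [-23/51; 35/51]
x' − x̄ = [-46/17, 70/17] = K·y
y = (KᵀK)⁻¹·Kᵀ·(x' − x̄) = [6]
z = y + H·x̄ = [6] + [-3] = [3]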